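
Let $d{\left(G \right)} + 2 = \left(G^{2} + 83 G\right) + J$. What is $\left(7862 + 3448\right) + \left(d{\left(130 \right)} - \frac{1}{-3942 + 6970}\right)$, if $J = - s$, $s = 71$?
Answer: $\frac{117870955}{3028} \approx 38927.0$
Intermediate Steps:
$J = -71$ ($J = \left(-1\right) 71 = -71$)
$d{\left(G \right)} = -73 + G^{2} + 83 G$ ($d{\left(G \right)} = -2 - \left(71 - G^{2} - 83 G\right) = -2 + \left(-71 + G^{2} + 83 G\right) = -73 + G^{2} + 83 G$)
$\left(7862 + 3448\right) + \left(d{\left(130 \right)} - \frac{1}{-3942 + 6970}\right) = \left(7862 + 3448\right) + \left(\left(-73 + 130^{2} + 83 \cdot 130\right) - \frac{1}{-3942 + 6970}\right) = 11310 + \left(\left(-73 + 16900 + 10790\right) - \frac{1}{3028}\right) = 11310 + \left(27617 - \frac{1}{3028}\right) = 11310 + \frac{83624275}{3028} = \frac{117870955}{3028}$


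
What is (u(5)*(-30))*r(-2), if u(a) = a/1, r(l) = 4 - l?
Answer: -900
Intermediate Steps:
u(a) = a (u(a) = a*1 = a)
(u(5)*(-30))*r(-2) = (5*(-30))*(4 - 1*(-2)) = -150*(4 + 2) = -150*6 = -900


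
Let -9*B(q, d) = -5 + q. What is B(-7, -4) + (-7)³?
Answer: -1025/3 ≈ -341.67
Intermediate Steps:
B(q, d) = 5/9 - q/9 (B(q, d) = -(-5 + q)/9 = 5/9 - q/9)
B(-7, -4) + (-7)³ = (5/9 - ⅑*(-7)) + (-7)³ = (5/9 + 7/9) - 343 = 4/3 - 343 = -1025/3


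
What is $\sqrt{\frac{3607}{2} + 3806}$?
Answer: $\frac{\sqrt{22438}}{2} \approx 74.897$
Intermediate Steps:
$\sqrt{\frac{3607}{2} + 3806} = \sqrt{\frac{11219}{2}} = \frac{\sqrt{22438}}{2}$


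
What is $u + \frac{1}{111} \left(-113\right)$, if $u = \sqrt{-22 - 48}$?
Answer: $- \frac{113}{111} + i \sqrt{70} \approx -1.018 + 8.3666 i$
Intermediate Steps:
$u = i \sqrt{70}$ ($u = \sqrt{-70} = i \sqrt{70} \approx 8.3666 i$)
$u + \frac{1}{111} \left(-113\right) = i \sqrt{70} + \frac{1}{111} \left(-113\right) = i \sqrt{70} - \frac{113}{111} = - \frac{113}{111} + i \sqrt{70}$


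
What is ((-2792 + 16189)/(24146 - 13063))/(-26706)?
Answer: -13397/295982598 ≈ -4.5263e-5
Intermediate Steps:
((-2792 + 16189)/(24146 - 13063))/(-26706) = (13397/11083)*(-1/26706) = -13397/295982598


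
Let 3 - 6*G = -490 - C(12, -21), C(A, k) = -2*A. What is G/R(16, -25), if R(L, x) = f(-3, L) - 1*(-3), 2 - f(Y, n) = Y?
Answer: 469/48 ≈ 9.7708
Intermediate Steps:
f(Y, n) = 2 - Y
R(L, x) = 8 (R(L, x) = (2 - 1*(-3)) - 1*(-3) = (2 + 3) + 3 = 5 + 3 = 8)
G = 469/6 (G = 1/2 - (-490 - (-2)*12)/6 = 1/2 - (-490 - 1*(-24))/6 = 1/2 - (-490 + 24)/6 = 1/2 - 1/6*(-466) = 1/2 + 233/3 = 469/6 ≈ 78.167)
G/R(16, -25) = (469/6)/8 = (469/6)*(1/8) = 469/48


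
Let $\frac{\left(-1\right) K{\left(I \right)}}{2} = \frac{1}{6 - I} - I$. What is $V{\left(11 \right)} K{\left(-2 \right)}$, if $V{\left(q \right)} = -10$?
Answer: $\frac{85}{2} \approx 42.5$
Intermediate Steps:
$K{\left(I \right)} = - \frac{2}{6 - I} + 2 I$ ($K{\left(I \right)} = - 2 \left(\frac{1}{6 - I} - I\right) = - \frac{2}{6 - I} + 2 I$)
$V{\left(11 \right)} K{\left(-2 \right)} = - 10 \frac{2 \left(1 + \left(-2\right)^{2} - -12\right)}{-6 - 2} = - 10 \frac{2 \left(1 + 4 + 12\right)}{-8} = - 10 \cdot 2 \left(- \frac{1}{8}\right) 17 = \left(-10\right) \left(- \frac{17}{4}\right) = \frac{85}{2}$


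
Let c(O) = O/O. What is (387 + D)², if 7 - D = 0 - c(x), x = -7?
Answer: 156025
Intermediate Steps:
c(O) = 1
D = 8 (D = 7 - (0 - 1*1) = 7 - (0 - 1) = 7 - 1*(-1) = 7 + 1 = 8)
(387 + D)² = (387 + 8)² = 395² = 156025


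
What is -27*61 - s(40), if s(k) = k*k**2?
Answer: -65647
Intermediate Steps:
s(k) = k**3
-27*61 - s(40) = -27*61 - 1*40**3 = -1647 - 1*64000 = -1647 - 64000 = -65647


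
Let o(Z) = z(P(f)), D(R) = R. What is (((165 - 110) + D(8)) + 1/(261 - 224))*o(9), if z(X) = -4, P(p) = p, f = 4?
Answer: -9328/37 ≈ -252.11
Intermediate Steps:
o(Z) = -4
(((165 - 110) + D(8)) + 1/(261 - 224))*o(9) = (((165 - 110) + 8) + 1/(261 - 224))*(-4) = ((55 + 8) + 1/37)*(-4) = (63 + 1/37)*(-4) = (2332/37)*(-4) = -9328/37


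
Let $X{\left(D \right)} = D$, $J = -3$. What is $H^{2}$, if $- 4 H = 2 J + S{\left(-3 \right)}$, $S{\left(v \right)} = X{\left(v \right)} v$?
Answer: $\frac{9}{16} \approx 0.5625$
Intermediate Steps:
$S{\left(v \right)} = v^{2}$ ($S{\left(v \right)} = v v = v^{2}$)
$H = - \frac{3}{4}$ ($H = - \frac{2 \left(-3\right) + \left(-3\right)^{2}}{4} = - \frac{-6 + 9}{4} = \left(- \frac{1}{4}\right) 3 = - \frac{3}{4} \approx -0.75$)
$H^{2} = \left(- \frac{3}{4}\right)^{2} = \frac{9}{16}$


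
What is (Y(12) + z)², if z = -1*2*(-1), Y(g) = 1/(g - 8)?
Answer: 81/16 ≈ 5.0625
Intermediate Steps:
Y(g) = 1/(-8 + g)
z = 2 (z = -2*(-1) = 2)
(Y(12) + z)² = (1/(-8 + 12) + 2)² = (1/4 + 2)² = (¼ + 2)² = (9/4)² = 81/16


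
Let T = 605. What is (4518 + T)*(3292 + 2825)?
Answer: 31337391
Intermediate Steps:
(4518 + T)*(3292 + 2825) = (4518 + 605)*(3292 + 2825) = 5123*6117 = 31337391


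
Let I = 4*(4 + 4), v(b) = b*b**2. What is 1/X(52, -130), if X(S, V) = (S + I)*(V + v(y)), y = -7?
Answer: -1/39732 ≈ -2.5169e-5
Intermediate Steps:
v(b) = b**3
I = 32 (I = 4*8 = 32)
X(S, V) = (-343 + V)*(32 + S) (X(S, V) = (S + 32)*(V + (-7)**3) = (32 + S)*(V - 343) = (32 + S)*(-343 + V) = (-343 + V)*(32 + S))
1/X(52, -130) = 1/(-10976 - 343*52 + 32*(-130) + 52*(-130)) = 1/(-10976 - 17836 - 4160 - 6760) = 1/(-39732) = -1/39732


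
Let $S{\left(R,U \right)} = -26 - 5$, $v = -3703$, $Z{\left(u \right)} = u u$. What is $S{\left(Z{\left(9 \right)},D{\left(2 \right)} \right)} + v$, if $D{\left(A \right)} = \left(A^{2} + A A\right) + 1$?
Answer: $-3734$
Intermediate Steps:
$Z{\left(u \right)} = u^{2}$
$D{\left(A \right)} = 1 + 2 A^{2}$ ($D{\left(A \right)} = \left(A^{2} + A^{2}\right) + 1 = 2 A^{2} + 1 = 1 + 2 A^{2}$)
$S{\left(R,U \right)} = -31$ ($S{\left(R,U \right)} = -26 - 5 = -31$)
$S{\left(Z{\left(9 \right)},D{\left(2 \right)} \right)} + v = -31 - 3703 = -3734$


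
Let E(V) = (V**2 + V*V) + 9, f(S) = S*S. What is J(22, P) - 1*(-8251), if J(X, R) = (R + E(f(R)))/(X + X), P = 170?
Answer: 1670783223/44 ≈ 3.7972e+7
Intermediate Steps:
f(S) = S**2
E(V) = 9 + 2*V**2 (E(V) = (V**2 + V**2) + 9 = 2*V**2 + 9 = 9 + 2*V**2)
J(X, R) = (9 + R + 2*R**4)/(2*X) (J(X, R) = (R + (9 + 2*(R**2)**2))/(X + X) = (R + (9 + 2*R**4))/((2*X)) = (9 + R + 2*R**4)*(1/(2*X)) = (9 + R + 2*R**4)/(2*X))
J(22, P) - 1*(-8251) = (1/2)*(9 + 170 + 2*170**4)/22 - 1*(-8251) = (1/2)*(1/22)*(9 + 170 + 2*835210000) + 8251 = (1/2)*(1/22)*(9 + 170 + 1670420000) + 8251 = (1/2)*(1/22)*1670420179 + 8251 = 1670420179/44 + 8251 = 1670783223/44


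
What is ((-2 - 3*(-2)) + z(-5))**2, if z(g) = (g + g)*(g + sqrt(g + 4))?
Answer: 2816 - 1080*I ≈ 2816.0 - 1080.0*I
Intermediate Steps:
z(g) = 2*g*(g + sqrt(4 + g)) (z(g) = (2*g)*(g + sqrt(4 + g)) = 2*g*(g + sqrt(4 + g)))
((-2 - 3*(-2)) + z(-5))**2 = ((-2 - 3*(-2)) + 2*(-5)*(-5 + sqrt(4 - 5)))**2 = ((-2 + 6) + 2*(-5)*(-5 + sqrt(-1)))**2 = (4 + 2*(-5)*(-5 + I))**2 = (4 + (50 - 10*I))**2 = (54 - 10*I)**2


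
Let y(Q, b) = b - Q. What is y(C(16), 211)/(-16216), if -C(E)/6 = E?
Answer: -307/16216 ≈ -0.018932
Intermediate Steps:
C(E) = -6*E
y(C(16), 211)/(-16216) = (211 - (-6)*16)/(-16216) = (211 - 1*(-96))*(-1/16216) = (211 + 96)*(-1/16216) = 307*(-1/16216) = -307/16216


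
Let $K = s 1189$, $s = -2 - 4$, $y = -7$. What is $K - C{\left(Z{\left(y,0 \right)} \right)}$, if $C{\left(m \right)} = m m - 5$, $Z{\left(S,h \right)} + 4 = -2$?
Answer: $-7165$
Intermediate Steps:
$Z{\left(S,h \right)} = -6$ ($Z{\left(S,h \right)} = -4 - 2 = -6$)
$C{\left(m \right)} = -5 + m^{2}$ ($C{\left(m \right)} = m^{2} - 5 = -5 + m^{2}$)
$s = -6$
$K = -7134$ ($K = \left(-6\right) 1189 = -7134$)
$K - C{\left(Z{\left(y,0 \right)} \right)} = -7134 - \left(-5 + \left(-6\right)^{2}\right) = -7134 - \left(-5 + 36\right) = -7134 - 31 = -7165$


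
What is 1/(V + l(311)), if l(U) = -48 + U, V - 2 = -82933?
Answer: -1/82668 ≈ -1.2097e-5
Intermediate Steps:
V = -82931 (V = 2 - 82933 = -82931)
1/(V + l(311)) = 1/(-82931 + (-48 + 311)) = 1/(-82931 + 263) = 1/(-82668) = -1/82668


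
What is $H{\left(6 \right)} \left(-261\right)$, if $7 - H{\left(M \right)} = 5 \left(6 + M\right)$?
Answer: $13833$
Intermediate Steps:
$H{\left(M \right)} = -23 - 5 M$ ($H{\left(M \right)} = 7 - 5 \left(6 + M\right) = 7 - \left(30 + 5 M\right) = -23 - 5 M$)
$H{\left(6 \right)} \left(-261\right) = \left(-23 - 30\right) \left(-261\right) = \left(-53\right) \left(-261\right) = 13833$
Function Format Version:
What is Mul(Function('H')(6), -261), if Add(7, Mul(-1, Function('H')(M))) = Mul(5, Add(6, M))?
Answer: 13833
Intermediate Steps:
Function('H')(M) = Add(-23, Mul(-5, M)) (Function('H')(M) = Add(7, Mul(-1, Mul(5, Add(6, M)))) = Add(7, Mul(-1, Add(30, Mul(5, M)))) = Add(7, Add(-30, Mul(-5, M))) = Add(-23, Mul(-5, M)))
Mul(Function('H')(6), -261) = Mul(Add(-23, Mul(-5, 6)), -261) = Mul(Add(-23, -30), -261) = Mul(-53, -261) = 13833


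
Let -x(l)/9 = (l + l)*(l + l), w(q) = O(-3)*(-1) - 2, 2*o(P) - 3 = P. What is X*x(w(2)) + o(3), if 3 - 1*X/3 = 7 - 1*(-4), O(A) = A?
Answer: 867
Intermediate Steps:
o(P) = 3/2 + P/2
w(q) = 1 (w(q) = -3*(-1) - 2 = 3 - 2 = 1)
X = -24 (X = 9 - 3*(7 - 1*(-4)) = 9 - 3*(7 + 4) = 9 - 3*11 = 9 - 33 = -24)
x(l) = -36*l² (x(l) = -9*(l + l)*(l + l) = -9*2*l*2*l = -36*l²)
X*x(w(2)) + o(3) = -(-864)*1² + (3/2 + (½)*3) = -(-864) + (3/2 + 3/2) = -24*(-36) + 3 = 864 + 3 = 867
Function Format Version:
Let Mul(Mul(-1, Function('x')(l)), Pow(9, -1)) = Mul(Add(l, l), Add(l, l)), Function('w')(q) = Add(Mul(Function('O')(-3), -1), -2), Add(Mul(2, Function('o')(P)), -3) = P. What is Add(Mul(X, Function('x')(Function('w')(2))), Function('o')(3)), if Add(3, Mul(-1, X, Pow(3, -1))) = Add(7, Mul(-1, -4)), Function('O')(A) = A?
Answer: 867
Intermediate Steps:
Function('o')(P) = Add(Rational(3, 2), Mul(Rational(1, 2), P))
Function('w')(q) = 1 (Function('w')(q) = Add(Mul(-3, -1), -2) = Add(3, -2) = 1)
X = -24 (X = Add(9, Mul(-3, Add(7, Mul(-1, -4)))) = Add(9, Mul(-3, Add(7, 4))) = Add(9, Mul(-3, 11)) = Add(9, -33) = -24)
Function('x')(l) = Mul(-36, Pow(l, 2)) (Function('x')(l) = Mul(-9, Mul(Add(l, l), Add(l, l))) = Mul(-9, Mul(Mul(2, l), Mul(2, l))) = Mul(-9, Mul(4, Pow(l, 2))) = Mul(-36, Pow(l, 2)))
Add(Mul(X, Function('x')(Function('w')(2))), Function('o')(3)) = Add(Mul(-24, Mul(-36, Pow(1, 2))), Add(Rational(3, 2), Mul(Rational(1, 2), 3))) = Add(Mul(-24, Mul(-36, 1)), Add(Rational(3, 2), Rational(3, 2))) = Add(Mul(-24, -36), 3) = Add(864, 3) = 867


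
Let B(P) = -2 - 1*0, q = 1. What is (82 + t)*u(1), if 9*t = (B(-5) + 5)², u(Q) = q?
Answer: 83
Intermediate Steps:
B(P) = -2 (B(P) = -2 + 0 = -2)
u(Q) = 1
t = 1 (t = (-2 + 5)²/9 = (⅑)*3² = (⅑)*9 = 1)
(82 + t)*u(1) = (82 + 1)*1 = 83*1 = 83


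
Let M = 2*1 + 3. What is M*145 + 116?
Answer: 841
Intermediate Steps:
M = 5 (M = 2 + 3 = 5)
M*145 + 116 = 5*145 + 116 = 725 + 116 = 841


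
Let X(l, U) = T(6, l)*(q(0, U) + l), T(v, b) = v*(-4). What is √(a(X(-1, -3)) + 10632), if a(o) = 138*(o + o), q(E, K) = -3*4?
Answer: 2*√24186 ≈ 311.04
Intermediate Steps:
T(v, b) = -4*v
q(E, K) = -12
X(l, U) = 288 - 24*l (X(l, U) = (-4*6)*(-12 + l) = -24*(-12 + l) = 288 - 24*l)
a(o) = 276*o (a(o) = 138*(2*o) = 276*o)
√(a(X(-1, -3)) + 10632) = √(276*(288 - 24*(-1)) + 10632) = √(276*(288 + 24) + 10632) = √(276*312 + 10632) = √(86112 + 10632) = √96744 = 2*√24186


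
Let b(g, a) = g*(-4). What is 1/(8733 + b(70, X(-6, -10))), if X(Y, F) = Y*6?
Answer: 1/8453 ≈ 0.00011830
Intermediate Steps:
X(Y, F) = 6*Y
b(g, a) = -4*g
1/(8733 + b(70, X(-6, -10))) = 1/(8733 - 4*70) = 1/(8733 - 280) = 1/8453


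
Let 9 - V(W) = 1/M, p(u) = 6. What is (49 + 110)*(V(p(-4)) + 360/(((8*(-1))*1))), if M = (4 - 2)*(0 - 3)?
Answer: -11395/2 ≈ -5697.5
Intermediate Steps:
M = -6 (M = 2*(-3) = -6)
V(W) = 55/6 (V(W) = 9 - 1/(-6) = 9 - 1*(-⅙) = 9 + ⅙ = 55/6)
(49 + 110)*(V(p(-4)) + 360/(((8*(-1))*1))) = (49 + 110)*(55/6 + 360/(((8*(-1))*1))) = 159*(55/6 + 360/((-8*1))) = 159*(55/6 + 360/(-8)) = 159*(55/6 + 360*(-⅛)) = 159*(55/6 - 45) = 159*(-215/6) = -11395/2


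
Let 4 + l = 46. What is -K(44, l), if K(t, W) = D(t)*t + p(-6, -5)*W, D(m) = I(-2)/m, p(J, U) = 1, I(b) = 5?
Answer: -47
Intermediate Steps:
l = 42 (l = -4 + 46 = 42)
D(m) = 5/m
K(t, W) = 5 + W (K(t, W) = (5/t)*t + 1*W = 5 + W)
-K(44, l) = -(5 + 42) = -1*47 = -47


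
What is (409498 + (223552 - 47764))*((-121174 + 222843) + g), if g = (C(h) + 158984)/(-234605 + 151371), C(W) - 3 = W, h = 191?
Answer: 2476391411286624/41617 ≈ 5.9504e+10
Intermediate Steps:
C(W) = 3 + W
g = -79589/41617 (g = ((3 + 191) + 158984)/(-234605 + 151371) = (194 + 158984)/(-83234) = 159178*(-1/83234) = -79589/41617 ≈ -1.9124)
(409498 + (223552 - 47764))*((-121174 + 222843) + g) = (409498 + (223552 - 47764))*((-121174 + 222843) - 79589/41617) = (409498 + 175788)*(101669 - 79589/41617) = 585286*(4231079184/41617) = 2476391411286624/41617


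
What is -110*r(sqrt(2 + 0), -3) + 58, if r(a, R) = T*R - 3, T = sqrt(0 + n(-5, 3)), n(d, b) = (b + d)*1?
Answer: 388 + 330*I*sqrt(2) ≈ 388.0 + 466.69*I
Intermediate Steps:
n(d, b) = b + d
T = I*sqrt(2) (T = sqrt(0 + (3 - 5)) = sqrt(0 - 2) = sqrt(-2) = I*sqrt(2) ≈ 1.4142*I)
r(a, R) = -3 + I*R*sqrt(2) (r(a, R) = (I*sqrt(2))*R - 3 = I*R*sqrt(2) - 3 = -3 + I*R*sqrt(2))
-110*r(sqrt(2 + 0), -3) + 58 = -110*(-3 + I*(-3)*sqrt(2)) + 58 = -110*(-3 - 3*I*sqrt(2)) + 58 = (330 + 330*I*sqrt(2)) + 58 = 388 + 330*I*sqrt(2)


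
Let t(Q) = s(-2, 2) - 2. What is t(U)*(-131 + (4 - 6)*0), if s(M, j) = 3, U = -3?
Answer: -131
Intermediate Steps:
t(Q) = 1 (t(Q) = 3 - 2 = 1)
t(U)*(-131 + (4 - 6)*0) = 1*(-131 + (4 - 6)*0) = 1*(-131 - 2*0) = 1*(-131 + 0) = 1*(-131) = -131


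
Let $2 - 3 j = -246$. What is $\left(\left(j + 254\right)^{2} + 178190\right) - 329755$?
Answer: $- \frac{343985}{9} \approx -38221.0$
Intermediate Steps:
$j = \frac{248}{3}$ ($j = \frac{2}{3} - -82 = \frac{2}{3} + 82 = \frac{248}{3} \approx 82.667$)
$\left(\left(j + 254\right)^{2} + 178190\right) - 329755 = \left(\left(\frac{248}{3} + 254\right)^{2} + 178190\right) - 329755 = \left(\left(\frac{1010}{3}\right)^{2} + 178190\right) - 329755 = \left(\frac{1020100}{9} + 178190\right) - 329755 = \frac{2623810}{9} - 329755 = - \frac{343985}{9}$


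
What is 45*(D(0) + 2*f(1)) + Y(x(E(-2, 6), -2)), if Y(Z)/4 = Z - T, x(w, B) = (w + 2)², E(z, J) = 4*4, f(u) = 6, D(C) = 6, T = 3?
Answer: 2094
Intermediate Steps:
E(z, J) = 16
x(w, B) = (2 + w)²
Y(Z) = -12 + 4*Z (Y(Z) = 4*(Z - 1*3) = 4*(Z - 3) = 4*(-3 + Z) = -12 + 4*Z)
45*(D(0) + 2*f(1)) + Y(x(E(-2, 6), -2)) = 45*(6 + 2*6) + (-12 + 4*(2 + 16)²) = 45*(6 + 12) + (-12 + 4*18²) = 45*18 + (-12 + 4*324) = 810 + (-12 + 1296) = 810 + 1284 = 2094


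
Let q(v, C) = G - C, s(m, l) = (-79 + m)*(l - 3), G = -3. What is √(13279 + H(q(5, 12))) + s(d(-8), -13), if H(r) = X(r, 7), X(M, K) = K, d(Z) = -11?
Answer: 1440 + √13286 ≈ 1555.3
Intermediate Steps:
s(m, l) = (-79 + m)*(-3 + l)
q(v, C) = -3 - C
H(r) = 7
√(13279 + H(q(5, 12))) + s(d(-8), -13) = √(13279 + 7) + (237 - 79*(-13) - 3*(-11) - 13*(-11)) = √13286 + (237 + 1027 + 33 + 143) = √13286 + 1440 = 1440 + √13286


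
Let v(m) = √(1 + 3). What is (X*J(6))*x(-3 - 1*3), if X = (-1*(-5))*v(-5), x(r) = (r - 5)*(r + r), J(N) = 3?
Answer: 3960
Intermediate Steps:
v(m) = 2 (v(m) = √4 = 2)
x(r) = 2*r*(-5 + r) (x(r) = (-5 + r)*(2*r) = 2*r*(-5 + r))
X = 10 (X = -1*(-5)*2 = 5*2 = 10)
(X*J(6))*x(-3 - 1*3) = (10*3)*(2*(-3 - 1*3)*(-5 + (-3 - 1*3))) = 30*(2*(-3 - 3)*(-5 + (-3 - 3))) = 30*(2*(-6)*(-5 - 6)) = 30*(2*(-6)*(-11)) = 30*132 = 3960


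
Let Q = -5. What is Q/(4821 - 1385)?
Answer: -5/3436 ≈ -0.0014552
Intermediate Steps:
Q/(4821 - 1385) = -5/(4821 - 1385) = -5/3436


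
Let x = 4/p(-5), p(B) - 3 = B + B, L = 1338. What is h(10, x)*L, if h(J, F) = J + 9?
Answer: 25422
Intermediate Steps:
p(B) = 3 + 2*B (p(B) = 3 + (B + B) = 3 + 2*B)
x = -4/7 (x = 4/(3 + 2*(-5)) = 4/(3 - 10) = 4/(-7) = 4*(-⅐) = -4/7 ≈ -0.57143)
h(J, F) = 9 + J
h(10, x)*L = (9 + 10)*1338 = 19*1338 = 25422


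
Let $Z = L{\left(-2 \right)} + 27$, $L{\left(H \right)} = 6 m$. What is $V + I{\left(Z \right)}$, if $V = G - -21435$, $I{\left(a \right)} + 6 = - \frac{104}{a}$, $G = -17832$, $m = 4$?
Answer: $\frac{183343}{51} \approx 3595.0$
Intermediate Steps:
$L{\left(H \right)} = 24$ ($L{\left(H \right)} = 6 \cdot 4 = 24$)
$Z = 51$ ($Z = 24 + 27 = 51$)
$I{\left(a \right)} = -6 - \frac{104}{a}$
$V = 3603$ ($V = -17832 - -21435 = -17832 + 21435 = 3603$)
$V + I{\left(Z \right)} = 3603 - \left(6 + \frac{104}{51}\right) = 3603 - \frac{410}{51} = \frac{183343}{51}$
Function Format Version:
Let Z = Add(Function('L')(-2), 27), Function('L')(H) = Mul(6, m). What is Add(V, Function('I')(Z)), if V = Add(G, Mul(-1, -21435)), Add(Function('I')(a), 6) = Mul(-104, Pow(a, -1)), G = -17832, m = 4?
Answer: Rational(183343, 51) ≈ 3595.0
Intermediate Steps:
Function('L')(H) = 24 (Function('L')(H) = Mul(6, 4) = 24)
Z = 51 (Z = Add(24, 27) = 51)
Function('I')(a) = Add(-6, Mul(-104, Pow(a, -1)))
V = 3603 (V = Add(-17832, Mul(-1, -21435)) = Add(-17832, 21435) = 3603)
Add(V, Function('I')(Z)) = Add(3603, Add(-6, Mul(-104, Pow(51, -1)))) = Add(3603, Add(-6, Mul(-104, Rational(1, 51)))) = Add(3603, Add(-6, Rational(-104, 51))) = Add(3603, Rational(-410, 51)) = Rational(183343, 51)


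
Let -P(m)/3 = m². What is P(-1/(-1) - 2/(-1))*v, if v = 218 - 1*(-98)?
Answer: -8532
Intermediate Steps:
P(m) = -3*m²
v = 316 (v = 218 + 98 = 316)
P(-1/(-1) - 2/(-1))*v = -3*(-1/(-1) - 2/(-1))²*316 = -3*(-1*(-1) - 2*(-1))²*316 = -3*(1 + 2)²*316 = -3*3²*316 = -3*9*316 = -27*316 = -8532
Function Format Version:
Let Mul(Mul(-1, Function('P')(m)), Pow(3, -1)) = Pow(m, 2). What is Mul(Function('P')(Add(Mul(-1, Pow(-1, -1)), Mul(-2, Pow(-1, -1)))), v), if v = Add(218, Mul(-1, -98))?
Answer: -8532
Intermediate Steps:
Function('P')(m) = Mul(-3, Pow(m, 2))
v = 316 (v = Add(218, 98) = 316)
Mul(Function('P')(Add(Mul(-1, Pow(-1, -1)), Mul(-2, Pow(-1, -1)))), v) = Mul(Mul(-3, Pow(Add(Mul(-1, Pow(-1, -1)), Mul(-2, Pow(-1, -1))), 2)), 316) = Mul(Mul(-3, Pow(Add(Mul(-1, -1), Mul(-2, -1)), 2)), 316) = Mul(Mul(-3, Pow(Add(1, 2), 2)), 316) = Mul(Mul(-3, Pow(3, 2)), 316) = Mul(Mul(-3, 9), 316) = Mul(-27, 316) = -8532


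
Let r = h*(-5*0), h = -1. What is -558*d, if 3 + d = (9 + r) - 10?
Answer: 2232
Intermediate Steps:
r = 0 (r = -(-5)*0 = -1*0 = 0)
d = -4 (d = -3 + ((9 + 0) - 10) = -3 + (9 - 10) = -3 - 1 = -4)
-558*d = -558*(-4) = 2232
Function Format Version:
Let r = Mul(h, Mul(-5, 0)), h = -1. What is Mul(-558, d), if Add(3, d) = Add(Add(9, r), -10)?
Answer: 2232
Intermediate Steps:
r = 0 (r = Mul(-1, Mul(-5, 0)) = Mul(-1, 0) = 0)
d = -4 (d = Add(-3, Add(Add(9, 0), -10)) = Add(-3, Add(9, -10)) = Add(-3, -1) = -4)
Mul(-558, d) = Mul(-558, -4) = 2232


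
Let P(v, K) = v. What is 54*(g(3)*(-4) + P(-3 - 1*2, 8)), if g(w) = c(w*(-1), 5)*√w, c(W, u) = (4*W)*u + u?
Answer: -270 + 11880*√3 ≈ 20307.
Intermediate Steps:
c(W, u) = u + 4*W*u (c(W, u) = 4*W*u + u = u + 4*W*u)
g(w) = √w*(5 - 20*w) (g(w) = (5*(1 + 4*(w*(-1))))*√w = (5*(1 + 4*(-w)))*√w = (5*(1 - 4*w))*√w = (5 - 20*w)*√w = √w*(5 - 20*w))
54*(g(3)*(-4) + P(-3 - 1*2, 8)) = 54*((√3*(5 - 20*3))*(-4) + (-3 - 1*2)) = 54*((√3*(5 - 60))*(-4) + (-3 - 2)) = 54*((√3*(-55))*(-4) - 5) = 54*(-55*√3*(-4) - 5) = 54*(220*√3 - 5) = 54*(-5 + 220*√3) = -270 + 11880*√3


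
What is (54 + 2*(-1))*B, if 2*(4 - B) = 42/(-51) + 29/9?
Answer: 22282/153 ≈ 145.63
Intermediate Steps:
B = 857/306 (B = 4 - (42/(-51) + 29/9)/2 = 4 - (42*(-1/51) + 29*(1/9))/2 = 4 - (-14/17 + 29/9)/2 = 4 - 1/2*367/153 = 4 - 367/306 = 857/306 ≈ 2.8007)
(54 + 2*(-1))*B = (54 + 2*(-1))*(857/306) = (54 - 2)*(857/306) = 52*(857/306) = 22282/153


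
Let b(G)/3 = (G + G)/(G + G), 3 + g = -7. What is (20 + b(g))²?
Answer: 529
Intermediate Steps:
g = -10 (g = -3 - 7 = -10)
b(G) = 3 (b(G) = 3*((G + G)/(G + G)) = 3*((2*G)/((2*G))) = 3*((2*G)*(1/(2*G))) = 3*1 = 3)
(20 + b(g))² = (20 + 3)² = 23² = 529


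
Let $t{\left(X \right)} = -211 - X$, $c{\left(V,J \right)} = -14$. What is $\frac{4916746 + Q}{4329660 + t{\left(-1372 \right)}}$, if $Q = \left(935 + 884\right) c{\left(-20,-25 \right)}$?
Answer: $\frac{4891280}{4330821} \approx 1.1294$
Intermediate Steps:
$Q = -25466$ ($Q = \left(935 + 884\right) \left(-14\right) = 1819 \left(-14\right) = -25466$)
$\frac{4916746 + Q}{4329660 + t{\left(-1372 \right)}} = \frac{4916746 - 25466}{4329660 - -1161} = \frac{4891280}{4329660 + \left(-211 + 1372\right)} = \frac{4891280}{4329660 + 1161} = \frac{4891280}{4330821}$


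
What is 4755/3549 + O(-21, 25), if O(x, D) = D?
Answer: 31160/1183 ≈ 26.340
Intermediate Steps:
4755/3549 + O(-21, 25) = 4755/3549 + 25 = 4755*(1/3549) + 25 = 1585/1183 + 25 = 31160/1183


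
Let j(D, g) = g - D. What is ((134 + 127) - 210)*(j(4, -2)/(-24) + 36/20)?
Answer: 2091/20 ≈ 104.55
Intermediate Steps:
((134 + 127) - 210)*(j(4, -2)/(-24) + 36/20) = ((134 + 127) - 210)*((-2 - 1*4)/(-24) + 36/20) = (261 - 210)*((-2 - 4)*(-1/24) + 36*(1/20)) = 51*(-6*(-1/24) + 9/5) = 51*(1/4 + 9/5) = 51*(41/20) = 2091/20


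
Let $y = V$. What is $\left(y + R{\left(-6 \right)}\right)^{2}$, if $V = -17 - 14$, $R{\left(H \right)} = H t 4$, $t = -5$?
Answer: $7921$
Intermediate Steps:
$R{\left(H \right)} = - 20 H$ ($R{\left(H \right)} = H \left(-5\right) 4 = - 5 H 4 = - 20 H$)
$V = -31$ ($V = -17 - 14 = -31$)
$y = -31$
$\left(y + R{\left(-6 \right)}\right)^{2} = \left(-31 - -120\right)^{2} = \left(-31 + 120\right)^{2} = 89^{2} = 7921$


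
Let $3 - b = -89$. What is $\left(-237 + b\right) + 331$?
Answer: $186$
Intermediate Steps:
$b = 92$ ($b = 3 - -89 = 3 + 89 = 92$)
$\left(-237 + b\right) + 331 = \left(-237 + 92\right) + 331 = -145 + 331 = 186$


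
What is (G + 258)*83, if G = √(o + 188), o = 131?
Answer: 21414 + 83*√319 ≈ 22896.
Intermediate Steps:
G = √319 (G = √(131 + 188) = √319 ≈ 17.861)
(G + 258)*83 = (√319 + 258)*83 = (258 + √319)*83 = 21414 + 83*√319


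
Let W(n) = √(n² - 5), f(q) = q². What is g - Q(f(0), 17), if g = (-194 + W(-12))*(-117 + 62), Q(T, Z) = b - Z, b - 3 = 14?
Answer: 10670 - 55*√139 ≈ 10022.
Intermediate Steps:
b = 17 (b = 3 + 14 = 17)
W(n) = √(-5 + n²)
Q(T, Z) = 17 - Z
g = 10670 - 55*√139 (g = (-194 + √(-5 + (-12)²))*(-117 + 62) = (-194 + √(-5 + 144))*(-55) = (-194 + √139)*(-55) = 10670 - 55*√139 ≈ 10022.)
g - Q(f(0), 17) = (10670 - 55*√139) - (17 - 1*17) = (10670 - 55*√139) - (17 - 17) = (10670 - 55*√139) - 1*0 = (10670 - 55*√139) + 0 = 10670 - 55*√139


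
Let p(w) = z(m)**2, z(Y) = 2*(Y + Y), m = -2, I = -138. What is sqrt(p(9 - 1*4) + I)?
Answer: I*sqrt(74) ≈ 8.6023*I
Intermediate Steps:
z(Y) = 4*Y (z(Y) = 2*(2*Y) = 4*Y)
p(w) = 64 (p(w) = (4*(-2))**2 = (-8)**2 = 64)
sqrt(p(9 - 1*4) + I) = sqrt(64 - 138) = sqrt(-74) = I*sqrt(74)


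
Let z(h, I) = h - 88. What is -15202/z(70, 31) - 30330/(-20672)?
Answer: 78700421/93024 ≈ 846.02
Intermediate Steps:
z(h, I) = -88 + h
-15202/z(70, 31) - 30330/(-20672) = -15202/(-88 + 70) - 30330/(-20672) = -15202/(-18) - 30330*(-1/20672) = -15202*(-1/18) + 15165/10336 = 7601/9 + 15165/10336 = 78700421/93024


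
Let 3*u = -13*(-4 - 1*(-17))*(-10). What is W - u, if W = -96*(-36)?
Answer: 8678/3 ≈ 2892.7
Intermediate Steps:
u = 1690/3 (u = (-13*(-4 - 1*(-17))*(-10))/3 = (-13*(-4 + 17)*(-10))/3 = (-13*13*(-10))/3 = (-169*(-10))/3 = (⅓)*1690 = 1690/3 ≈ 563.33)
W = 3456
W - u = 3456 - 1*1690/3 = 3456 - 1690/3 = 8678/3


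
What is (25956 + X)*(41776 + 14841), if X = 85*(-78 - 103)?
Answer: 598498307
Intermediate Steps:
X = -15385 (X = 85*(-181) = -15385)
(25956 + X)*(41776 + 14841) = (25956 - 15385)*(41776 + 14841) = 10571*56617 = 598498307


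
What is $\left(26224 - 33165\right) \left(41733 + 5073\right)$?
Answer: $-324880446$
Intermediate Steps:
$\left(26224 - 33165\right) \left(41733 + 5073\right) = \left(-6941\right) 46806 = -324880446$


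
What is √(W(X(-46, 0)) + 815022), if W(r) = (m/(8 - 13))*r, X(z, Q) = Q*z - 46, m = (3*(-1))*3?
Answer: 6*√565930/5 ≈ 902.74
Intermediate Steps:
m = -9 (m = -3*3 = -9)
X(z, Q) = -46 + Q*z
W(r) = 9*r/5 (W(r) = (-9/(8 - 13))*r = (-9/(-5))*r = (-9*(-⅕))*r = 9*r/5)
√(W(X(-46, 0)) + 815022) = √(9*(-46 + 0*(-46))/5 + 815022) = √(9*(-46 + 0)/5 + 815022) = √((9/5)*(-46) + 815022) = √(-414/5 + 815022) = √(4074696/5) = 6*√565930/5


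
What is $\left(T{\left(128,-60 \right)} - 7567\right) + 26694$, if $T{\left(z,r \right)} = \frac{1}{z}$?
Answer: $\frac{2448257}{128} \approx 19127.0$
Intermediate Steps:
$\left(T{\left(128,-60 \right)} - 7567\right) + 26694 = \left(\frac{1}{128} - 7567\right) + 26694 = - \frac{968575}{128} + 26694 = \frac{2448257}{128}$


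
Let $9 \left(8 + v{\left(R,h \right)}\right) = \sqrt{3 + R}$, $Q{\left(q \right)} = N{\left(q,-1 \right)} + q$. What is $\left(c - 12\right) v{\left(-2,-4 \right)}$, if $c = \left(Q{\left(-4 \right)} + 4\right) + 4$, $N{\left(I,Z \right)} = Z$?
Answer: $71$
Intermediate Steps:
$Q{\left(q \right)} = -1 + q$
$v{\left(R,h \right)} = -8 + \frac{\sqrt{3 + R}}{9}$
$c = 3$ ($c = \left(\left(-1 - 4\right) + 4\right) + 4 = \left(-5 + 4\right) + 4 = -1 + 4 = 3$)
$\left(c - 12\right) v{\left(-2,-4 \right)} = \left(3 - 12\right) \left(-8 + \frac{\sqrt{3 - 2}}{9}\right) = - 9 \left(-8 + \frac{\sqrt{1}}{9}\right) = - 9 \left(-8 + \frac{1}{9} \cdot 1\right) = - 9 \left(-8 + \frac{1}{9}\right) = \left(-9\right) \left(- \frac{71}{9}\right) = 71$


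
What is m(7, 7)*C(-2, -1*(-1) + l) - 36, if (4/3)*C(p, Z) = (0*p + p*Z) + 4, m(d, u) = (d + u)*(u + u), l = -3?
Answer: 1140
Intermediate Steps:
m(d, u) = 2*u*(d + u) (m(d, u) = (d + u)*(2*u) = 2*u*(d + u))
C(p, Z) = 3 + 3*Z*p/4 (C(p, Z) = 3*((0*p + p*Z) + 4)/4 = 3*((0 + Z*p) + 4)/4 = 3*(Z*p + 4)/4 = 3*(4 + Z*p)/4 = 3 + 3*Z*p/4)
m(7, 7)*C(-2, -1*(-1) + l) - 36 = (2*7*(7 + 7))*(3 + (3/4)*(-1*(-1) - 3)*(-2)) - 36 = (2*7*14)*(3 + (3/4)*(1 - 3)*(-2)) - 36 = 196*(3 + (3/4)*(-2)*(-2)) - 36 = 196*(3 + 3) - 36 = 196*6 - 36 = 1176 - 36 = 1140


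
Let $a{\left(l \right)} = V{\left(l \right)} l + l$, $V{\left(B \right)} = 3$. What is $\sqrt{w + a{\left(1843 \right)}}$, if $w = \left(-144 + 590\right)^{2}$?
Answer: $4 \sqrt{12893} \approx 454.19$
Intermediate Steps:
$w = 198916$ ($w = 446^{2} = 198916$)
$a{\left(l \right)} = 4 l$ ($a{\left(l \right)} = 3 l + l = 4 l$)
$\sqrt{w + a{\left(1843 \right)}} = \sqrt{198916 + 4 \cdot 1843} = \sqrt{198916 + 7372} = \sqrt{206288} = 4 \sqrt{12893}$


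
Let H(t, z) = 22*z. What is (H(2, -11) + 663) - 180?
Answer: 241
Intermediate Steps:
(H(2, -11) + 663) - 180 = (22*(-11) + 663) - 180 = (-242 + 663) - 180 = 421 - 180 = 241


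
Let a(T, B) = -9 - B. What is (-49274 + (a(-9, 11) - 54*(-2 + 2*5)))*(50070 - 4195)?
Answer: -2281180250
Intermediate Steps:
(-49274 + (a(-9, 11) - 54*(-2 + 2*5)))*(50070 - 4195) = (-49274 + ((-9 - 1*11) - 54*(-2 + 2*5)))*(50070 - 4195) = (-49274 + ((-9 - 11) - 54*(-2 + 10)))*45875 = (-49274 + (-20 - 54*8))*45875 = (-49274 + (-20 - 432))*45875 = (-49274 - 452)*45875 = -49726*45875 = -2281180250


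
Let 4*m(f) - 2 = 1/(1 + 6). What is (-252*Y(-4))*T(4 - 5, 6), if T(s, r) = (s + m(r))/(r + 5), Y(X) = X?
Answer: -468/11 ≈ -42.545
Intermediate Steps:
m(f) = 15/28 (m(f) = 1/2 + 1/(4*(1 + 6)) = 1/2 + (1/4)/7 = 1/2 + (1/4)*(1/7) = 1/2 + 1/28 = 15/28)
T(s, r) = (15/28 + s)/(5 + r) (T(s, r) = (s + 15/28)/(r + 5) = (15/28 + s)/(5 + r))
(-252*Y(-4))*T(4 - 5, 6) = (-252*(-4))*((15/28 + (4 - 5))/(5 + 6)) = (-36*(-28))*((15/28 - 1)/11) = 1008*((1/11)*(-13/28)) = 1008*(-13/308) = -468/11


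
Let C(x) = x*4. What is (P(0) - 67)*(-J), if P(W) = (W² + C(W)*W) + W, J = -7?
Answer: -469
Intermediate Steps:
C(x) = 4*x
P(W) = W + 5*W² (P(W) = (W² + (4*W)*W) + W = (W² + 4*W²) + W = 5*W² + W = W + 5*W²)
(P(0) - 67)*(-J) = (0*(1 + 5*0) - 67)*(-1*(-7)) = (0*(1 + 0) - 67)*7 = (0*1 - 67)*7 = (0 - 67)*7 = -67*7 = -469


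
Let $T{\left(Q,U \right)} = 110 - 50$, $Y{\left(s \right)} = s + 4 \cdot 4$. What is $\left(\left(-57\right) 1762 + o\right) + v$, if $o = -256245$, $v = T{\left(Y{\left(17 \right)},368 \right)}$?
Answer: $-356619$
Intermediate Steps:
$Y{\left(s \right)} = 16 + s$ ($Y{\left(s \right)} = s + 16 = 16 + s$)
$T{\left(Q,U \right)} = 60$ ($T{\left(Q,U \right)} = 110 - 50 = 60$)
$v = 60$
$\left(\left(-57\right) 1762 + o\right) + v = \left(\left(-57\right) 1762 - 256245\right) + 60 = \left(-100434 - 256245\right) + 60 = -356679 + 60 = -356619$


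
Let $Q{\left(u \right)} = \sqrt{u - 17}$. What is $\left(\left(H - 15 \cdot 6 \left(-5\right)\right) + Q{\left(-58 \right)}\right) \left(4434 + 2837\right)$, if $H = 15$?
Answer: $3381015 + 36355 i \sqrt{3} \approx 3.381 \cdot 10^{6} + 62969.0 i$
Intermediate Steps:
$Q{\left(u \right)} = \sqrt{-17 + u}$
$\left(\left(H - 15 \cdot 6 \left(-5\right)\right) + Q{\left(-58 \right)}\right) \left(4434 + 2837\right) = \left(\left(15 - 15 \cdot 6 \left(-5\right)\right) + \sqrt{-17 - 58}\right) \left(4434 + 2837\right) = \left(\left(15 - -450\right) + \sqrt{-75}\right) 7271 = \left(\left(15 + 450\right) + 5 i \sqrt{3}\right) 7271 = \left(465 + 5 i \sqrt{3}\right) 7271 = 3381015 + 36355 i \sqrt{3}$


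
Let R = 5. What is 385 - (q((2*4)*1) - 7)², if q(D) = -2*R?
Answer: 96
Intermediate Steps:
q(D) = -10 (q(D) = -2*5 = -1*10 = -10)
385 - (q((2*4)*1) - 7)² = 385 - (-10 - 7)² = 385 - 1*(-17)² = 385 - 1*289 = 385 - 289 = 96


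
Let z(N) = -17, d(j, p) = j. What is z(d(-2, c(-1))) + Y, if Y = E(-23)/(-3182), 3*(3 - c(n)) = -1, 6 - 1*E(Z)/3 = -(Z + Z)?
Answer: -26987/1591 ≈ -16.962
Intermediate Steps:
E(Z) = 18 + 6*Z (E(Z) = 18 - (-3)*(Z + Z) = 18 - (-3)*2*Z = 18 - (-6)*Z = 18 + 6*Z)
c(n) = 10/3 (c(n) = 3 - 1/3*(-1) = 3 + 1/3 = 10/3)
Y = 60/1591 (Y = (18 + 6*(-23))/(-3182) = (18 - 138)*(-1/3182) = -120*(-1/3182) = 60/1591 ≈ 0.037712)
z(d(-2, c(-1))) + Y = -17 + 60/1591 = -26987/1591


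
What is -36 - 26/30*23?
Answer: -839/15 ≈ -55.933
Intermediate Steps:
-36 - 26/30*23 = -36 - 26*1/30*23 = -36 - 13/15*23 = -36 - 299/15 = -839/15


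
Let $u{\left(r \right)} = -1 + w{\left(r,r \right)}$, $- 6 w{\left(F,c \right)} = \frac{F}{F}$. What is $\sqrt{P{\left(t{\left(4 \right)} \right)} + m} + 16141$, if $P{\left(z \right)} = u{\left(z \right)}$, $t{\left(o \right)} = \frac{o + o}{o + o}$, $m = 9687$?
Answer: $16141 + \frac{\sqrt{348690}}{6} \approx 16239.0$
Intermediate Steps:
$w{\left(F,c \right)} = - \frac{1}{6}$ ($w{\left(F,c \right)} = - \frac{F \frac{1}{F}}{6} = \left(- \frac{1}{6}\right) 1 = - \frac{1}{6}$)
$t{\left(o \right)} = 1$ ($t{\left(o \right)} = \frac{2 o}{2 o} = 2 o \frac{1}{2 o} = 1$)
$u{\left(r \right)} = - \frac{7}{6}$ ($u{\left(r \right)} = -1 - \frac{1}{6} = - \frac{7}{6}$)
$P{\left(z \right)} = - \frac{7}{6}$
$\sqrt{P{\left(t{\left(4 \right)} \right)} + m} + 16141 = \sqrt{- \frac{7}{6} + 9687} + 16141 = \sqrt{\frac{58115}{6}} + 16141 = \frac{\sqrt{348690}}{6} + 16141 = 16141 + \frac{\sqrt{348690}}{6}$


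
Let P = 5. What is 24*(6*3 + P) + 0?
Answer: 552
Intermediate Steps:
24*(6*3 + P) + 0 = 24*(6*3 + 5) + 0 = 24*(18 + 5) + 0 = 24*23 + 0 = 552 + 0 = 552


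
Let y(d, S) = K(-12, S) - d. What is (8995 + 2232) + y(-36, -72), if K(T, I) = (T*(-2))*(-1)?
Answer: 11239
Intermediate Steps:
K(T, I) = 2*T (K(T, I) = -2*T*(-1) = 2*T)
y(d, S) = -24 - d (y(d, S) = 2*(-12) - d = -24 - d)
(8995 + 2232) + y(-36, -72) = (8995 + 2232) + (-24 - 1*(-36)) = 11227 + (-24 + 36) = 11227 + 12 = 11239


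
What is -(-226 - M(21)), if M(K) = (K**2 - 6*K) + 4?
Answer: 545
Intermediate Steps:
M(K) = 4 + K**2 - 6*K
-(-226 - M(21)) = -(-226 - (4 + 21**2 - 6*21)) = -(-226 - (4 + 441 - 126)) = -(-226 - 1*319) = -(-226 - 319) = -1*(-545) = 545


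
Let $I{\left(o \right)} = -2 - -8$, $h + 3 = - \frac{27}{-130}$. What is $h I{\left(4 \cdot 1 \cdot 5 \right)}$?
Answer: $- \frac{1089}{65} \approx -16.754$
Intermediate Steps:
$h = - \frac{363}{130}$ ($h = -3 - \frac{27}{-130} = -3 - - \frac{27}{130} = -3 + \frac{27}{130} = - \frac{363}{130} \approx -2.7923$)
$I{\left(o \right)} = 6$ ($I{\left(o \right)} = -2 + 8 = 6$)
$h I{\left(4 \cdot 1 \cdot 5 \right)} = \left(- \frac{363}{130}\right) 6 = - \frac{1089}{65}$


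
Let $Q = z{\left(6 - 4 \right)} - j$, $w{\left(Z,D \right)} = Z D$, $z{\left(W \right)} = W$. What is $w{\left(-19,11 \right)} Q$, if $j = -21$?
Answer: $-4807$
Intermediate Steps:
$w{\left(Z,D \right)} = D Z$
$Q = 23$ ($Q = \left(6 - 4\right) - -21 = 2 + 21 = 23$)
$w{\left(-19,11 \right)} Q = 11 \left(-19\right) 23 = \left(-209\right) 23 = -4807$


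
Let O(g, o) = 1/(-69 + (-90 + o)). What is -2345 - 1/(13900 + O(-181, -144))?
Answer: -9876434458/4211699 ≈ -2345.0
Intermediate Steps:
O(g, o) = 1/(-159 + o)
-2345 - 1/(13900 + O(-181, -144)) = -2345 - 1/(13900 + 1/(-159 - 144)) = -2345 - 1/(13900 + 1/(-303)) = -2345 - 1/(13900 - 1/303) = -2345 - 1/4211699/303 = -2345 - 1*303/4211699 = -2345 - 303/4211699 = -9876434458/4211699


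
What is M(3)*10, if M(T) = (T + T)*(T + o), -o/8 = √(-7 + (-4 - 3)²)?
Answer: 180 - 480*√42 ≈ -2930.8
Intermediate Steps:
o = -8*√42 (o = -8*√(-7 + (-4 - 3)²) = -8*√(-7 + (-7)²) = -8*√(-7 + 49) = -8*√42 ≈ -51.846)
M(T) = 2*T*(T - 8*√42) (M(T) = (T + T)*(T - 8*√42) = (2*T)*(T - 8*√42) = 2*T*(T - 8*√42))
M(3)*10 = (2*3*(3 - 8*√42))*10 = (18 - 48*√42)*10 = 180 - 480*√42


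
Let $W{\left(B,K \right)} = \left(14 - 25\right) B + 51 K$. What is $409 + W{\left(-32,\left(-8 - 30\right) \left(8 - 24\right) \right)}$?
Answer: $31769$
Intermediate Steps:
$W{\left(B,K \right)} = - 11 B + 51 K$ ($W{\left(B,K \right)} = \left(14 - 25\right) B + 51 K = - 11 B + 51 K$)
$409 + W{\left(-32,\left(-8 - 30\right) \left(8 - 24\right) \right)} = 409 - \left(-352 - 51 \left(-8 - 30\right) \left(8 - 24\right)\right) = 409 + \left(352 + 51 \left(\left(-38\right) \left(-16\right)\right)\right) = 409 + \left(352 + 51 \cdot 608\right) = 409 + \left(352 + 31008\right) = 409 + 31360 = 31769$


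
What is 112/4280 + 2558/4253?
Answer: 1428072/2275355 ≈ 0.62763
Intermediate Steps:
112/4280 + 2558/4253 = 112*(1/4280) + 2558*(1/4253) = 14/535 + 2558/4253 = 1428072/2275355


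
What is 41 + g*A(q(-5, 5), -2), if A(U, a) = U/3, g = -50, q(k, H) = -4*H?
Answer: 1123/3 ≈ 374.33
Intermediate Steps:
A(U, a) = U/3 (A(U, a) = U*(⅓) = U/3)
41 + g*A(q(-5, 5), -2) = 41 - 50*(-4*5)/3 = 41 - 50*(-20)/3 = 41 - 50*(-20/3) = 41 + 1000/3 = 1123/3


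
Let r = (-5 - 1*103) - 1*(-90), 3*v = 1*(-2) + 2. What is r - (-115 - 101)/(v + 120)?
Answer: -81/5 ≈ -16.200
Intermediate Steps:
v = 0 (v = (1*(-2) + 2)/3 = (-2 + 2)/3 = (1/3)*0 = 0)
r = -18 (r = (-5 - 103) + 90 = -108 + 90 = -18)
r - (-115 - 101)/(v + 120) = -18 - (-115 - 101)/(0 + 120) = -18 - (-216)/120 = -18 - 1*(-9/5) = -18 + 9/5 = -81/5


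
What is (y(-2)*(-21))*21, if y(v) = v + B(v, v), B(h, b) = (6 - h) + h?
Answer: -1764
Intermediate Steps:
B(h, b) = 6
y(v) = 6 + v (y(v) = v + 6 = 6 + v)
(y(-2)*(-21))*21 = ((6 - 2)*(-21))*21 = (4*(-21))*21 = -84*21 = -1764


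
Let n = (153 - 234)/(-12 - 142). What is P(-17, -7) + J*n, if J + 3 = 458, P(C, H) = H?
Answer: 5111/22 ≈ 232.32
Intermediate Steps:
J = 455 (J = -3 + 458 = 455)
n = 81/154 (n = -81/(-154) = -81*(-1/154) = 81/154 ≈ 0.52597)
P(-17, -7) + J*n = -7 + 455*(81/154) = -7 + 5265/22 = 5111/22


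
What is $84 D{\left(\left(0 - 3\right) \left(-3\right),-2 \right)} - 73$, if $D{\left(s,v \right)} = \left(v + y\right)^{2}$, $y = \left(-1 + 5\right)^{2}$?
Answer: $16391$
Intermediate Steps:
$y = 16$ ($y = 4^{2} = 16$)
$D{\left(s,v \right)} = \left(16 + v\right)^{2}$ ($D{\left(s,v \right)} = \left(v + 16\right)^{2} = \left(16 + v\right)^{2}$)
$84 D{\left(\left(0 - 3\right) \left(-3\right),-2 \right)} - 73 = 84 \left(16 - 2\right)^{2} - 73 = 84 \cdot 14^{2} - 73 = 84 \cdot 196 - 73 = 16464 - 73 = 16391$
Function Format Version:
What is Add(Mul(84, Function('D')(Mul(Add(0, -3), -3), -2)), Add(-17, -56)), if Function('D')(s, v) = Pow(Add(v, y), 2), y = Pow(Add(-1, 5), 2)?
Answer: 16391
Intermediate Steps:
y = 16 (y = Pow(4, 2) = 16)
Function('D')(s, v) = Pow(Add(16, v), 2) (Function('D')(s, v) = Pow(Add(v, 16), 2) = Pow(Add(16, v), 2))
Add(Mul(84, Function('D')(Mul(Add(0, -3), -3), -2)), Add(-17, -56)) = Add(Mul(84, Pow(Add(16, -2), 2)), Add(-17, -56)) = Add(Mul(84, Pow(14, 2)), -73) = Add(Mul(84, 196), -73) = Add(16464, -73) = 16391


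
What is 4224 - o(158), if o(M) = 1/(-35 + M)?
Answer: 519551/123 ≈ 4224.0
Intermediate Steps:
4224 - o(158) = 4224 - 1/(-35 + 158) = 4224 - 1/123 = 519551/123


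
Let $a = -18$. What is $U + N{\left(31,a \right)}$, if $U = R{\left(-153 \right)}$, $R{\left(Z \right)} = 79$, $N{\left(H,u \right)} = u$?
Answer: $61$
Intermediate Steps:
$U = 79$
$U + N{\left(31,a \right)} = 79 - 18 = 61$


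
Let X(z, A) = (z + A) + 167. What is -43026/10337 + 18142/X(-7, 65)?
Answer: 177853004/2325825 ≈ 76.469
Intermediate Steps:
X(z, A) = 167 + A + z (X(z, A) = (A + z) + 167 = 167 + A + z)
-43026/10337 + 18142/X(-7, 65) = -43026/10337 + 18142/(167 + 65 - 7) = -43026*1/10337 + 18142/225 = -43026/10337 + 18142*(1/225) = -43026/10337 + 18142/225 = 177853004/2325825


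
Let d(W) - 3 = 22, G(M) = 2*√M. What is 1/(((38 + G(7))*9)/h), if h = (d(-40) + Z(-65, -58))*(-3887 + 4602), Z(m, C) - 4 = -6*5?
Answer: -13585/6372 + 715*√7/6372 ≈ -1.8351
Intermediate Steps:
d(W) = 25 (d(W) = 3 + 22 = 25)
Z(m, C) = -26 (Z(m, C) = 4 - 6*5 = 4 - 30 = -26)
h = -715 (h = (25 - 26)*(-3887 + 4602) = -1*715 = -715)
1/(((38 + G(7))*9)/h) = 1/(((38 + 2*√7)*9)/(-715)) = 1/((342 + 18*√7)*(-1/715)) = 1/(-342/715 - 18*√7/715)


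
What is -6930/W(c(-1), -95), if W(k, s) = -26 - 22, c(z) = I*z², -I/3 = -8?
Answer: 1155/8 ≈ 144.38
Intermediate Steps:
I = 24 (I = -3*(-8) = 24)
c(z) = 24*z²
W(k, s) = -48
-6930/W(c(-1), -95) = -6930/(-48) = -6930*(-1/48) = 1155/8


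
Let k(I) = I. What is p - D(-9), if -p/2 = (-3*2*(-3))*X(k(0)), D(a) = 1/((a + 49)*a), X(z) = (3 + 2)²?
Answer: -323999/360 ≈ -900.00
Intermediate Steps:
X(z) = 25 (X(z) = 5² = 25)
D(a) = 1/(a*(49 + a)) (D(a) = 1/((49 + a)*a) = 1/(a*(49 + a)))
p = -900 (p = -2*-3*2*(-3)*25 = -2*(-6*(-3))*25 = -36*25 = -2*450 = -900)
p - D(-9) = -900 - 1/((-9)*(49 - 9)) = -900 - (-1)/(9*40) = -900 - 1*(-1/360) = -900 + 1/360 = -323999/360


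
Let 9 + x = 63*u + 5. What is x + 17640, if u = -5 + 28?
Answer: 19085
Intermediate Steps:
u = 23
x = 1445 (x = -9 + (63*23 + 5) = -9 + (1449 + 5) = -9 + 1454 = 1445)
x + 17640 = 1445 + 17640 = 19085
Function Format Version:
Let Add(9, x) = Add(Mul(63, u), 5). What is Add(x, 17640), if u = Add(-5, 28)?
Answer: 19085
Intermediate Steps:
u = 23
x = 1445 (x = Add(-9, Add(Mul(63, 23), 5)) = Add(-9, Add(1449, 5)) = Add(-9, 1454) = 1445)
Add(x, 17640) = Add(1445, 17640) = 19085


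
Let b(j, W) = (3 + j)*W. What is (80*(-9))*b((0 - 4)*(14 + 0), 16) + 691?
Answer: 611251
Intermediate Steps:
b(j, W) = W*(3 + j)
(80*(-9))*b((0 - 4)*(14 + 0), 16) + 691 = (80*(-9))*(16*(3 + (0 - 4)*(14 + 0))) + 691 = -11520*(3 - 4*14) + 691 = -11520*(3 - 56) + 691 = -11520*(-53) + 691 = -720*(-848) + 691 = 610560 + 691 = 611251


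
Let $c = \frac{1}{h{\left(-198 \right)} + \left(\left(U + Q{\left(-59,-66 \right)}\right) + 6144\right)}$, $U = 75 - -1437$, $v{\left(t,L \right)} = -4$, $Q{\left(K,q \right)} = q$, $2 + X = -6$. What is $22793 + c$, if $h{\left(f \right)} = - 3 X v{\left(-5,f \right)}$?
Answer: $\frac{170810743}{7494} \approx 22793.0$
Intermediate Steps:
$X = -8$ ($X = -2 - 6 = -8$)
$U = 1512$ ($U = 75 + 1437 = 1512$)
$h{\left(f \right)} = -96$ ($h{\left(f \right)} = \left(-3\right) \left(-8\right) \left(-4\right) = 24 \left(-4\right) = -96$)
$c = \frac{1}{7494}$ ($c = \frac{1}{-96 + \left(\left(1512 - 66\right) + 6144\right)} = \frac{1}{-96 + \left(1446 + 6144\right)} = \frac{1}{-96 + 7590} = \frac{1}{7494} \approx 0.00013344$)
$22793 + c = 22793 + \frac{1}{7494} = \frac{170810743}{7494}$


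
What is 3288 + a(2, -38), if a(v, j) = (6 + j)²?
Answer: 4312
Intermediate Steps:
3288 + a(2, -38) = 3288 + (6 - 38)² = 3288 + (-32)² = 3288 + 1024 = 4312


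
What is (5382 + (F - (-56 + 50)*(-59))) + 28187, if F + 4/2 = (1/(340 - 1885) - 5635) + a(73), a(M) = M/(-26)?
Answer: 1107695449/40170 ≈ 27575.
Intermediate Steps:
a(M) = -M/26 (a(M) = M*(-1/26) = -M/26)
F = -226551101/40170 (F = -2 + ((1/(340 - 1885) - 5635) - 1/26*73) = -2 + ((1/(-1545) - 5635) - 73/26) = -2 + ((-1/1545 - 5635) - 73/26) = -2 + (-8706076/1545 - 73/26) = -2 - 226470761/40170 = -226551101/40170 ≈ -5639.8)
(5382 + (F - (-56 + 50)*(-59))) + 28187 = (5382 + (-226551101/40170 - (-56 + 50)*(-59))) + 28187 = (5382 + (-226551101/40170 - (-6)*(-59))) + 28187 = (5382 + (-226551101/40170 - 1*354)) + 28187 = (5382 + (-226551101/40170 - 354)) + 28187 = (5382 - 240771281/40170) + 28187 = -24576341/40170 + 28187 = 1107695449/40170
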